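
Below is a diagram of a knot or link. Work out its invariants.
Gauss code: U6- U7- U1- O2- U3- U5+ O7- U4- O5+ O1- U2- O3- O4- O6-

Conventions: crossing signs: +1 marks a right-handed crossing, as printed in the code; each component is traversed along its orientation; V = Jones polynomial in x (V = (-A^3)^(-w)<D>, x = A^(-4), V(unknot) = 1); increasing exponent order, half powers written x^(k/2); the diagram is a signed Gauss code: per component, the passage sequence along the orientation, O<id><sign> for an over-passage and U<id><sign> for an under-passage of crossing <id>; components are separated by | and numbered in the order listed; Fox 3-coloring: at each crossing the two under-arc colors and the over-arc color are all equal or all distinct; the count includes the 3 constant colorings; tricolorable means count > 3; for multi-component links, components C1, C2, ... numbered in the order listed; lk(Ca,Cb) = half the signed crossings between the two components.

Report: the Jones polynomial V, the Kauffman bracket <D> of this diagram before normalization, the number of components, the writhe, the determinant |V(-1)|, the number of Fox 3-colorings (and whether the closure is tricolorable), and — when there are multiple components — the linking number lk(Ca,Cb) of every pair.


V(x) = -x^-6 + x^-5 - x^-4 + 2x^-3 - x^-2 + x^-1
bracket: -A^-11 + A^-7 - 2A^-3 + A - A^5 + A^9, w = -5
1 component, writhe -5, over 7 crossings
det 7, colorings 3 of 3^7 — not tricolorable
observation: V spans 5 powers of x: at least 5 crossings in any diagram


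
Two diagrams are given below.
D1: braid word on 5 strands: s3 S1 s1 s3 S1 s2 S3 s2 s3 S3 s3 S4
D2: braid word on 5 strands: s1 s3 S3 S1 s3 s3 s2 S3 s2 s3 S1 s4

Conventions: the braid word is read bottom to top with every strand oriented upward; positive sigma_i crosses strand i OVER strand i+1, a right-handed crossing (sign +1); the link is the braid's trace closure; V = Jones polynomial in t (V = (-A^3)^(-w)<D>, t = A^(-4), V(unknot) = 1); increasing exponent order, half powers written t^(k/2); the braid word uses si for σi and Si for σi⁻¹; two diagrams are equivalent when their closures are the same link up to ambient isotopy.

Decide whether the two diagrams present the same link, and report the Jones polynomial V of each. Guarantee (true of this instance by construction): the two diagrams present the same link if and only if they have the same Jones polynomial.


same link: yes
V(D1) = t - t^2 + 2t^3 - t^4 + t^5 - t^6  [12 crossings, <D> = -A^-18 + A^-14 - A^-10 + 2A^-6 - A^-2 + A^2, w = +2]
D2 (bracket -A^-12 + A^-8 - A^-4 + 2 - A^4 + A^8; 12 crossings at w = +4): V = t - t^2 + 2t^3 - t^4 + t^5 - t^6
note: D2 (12 crossings) and D1 (12) are Markov-related braid presentations


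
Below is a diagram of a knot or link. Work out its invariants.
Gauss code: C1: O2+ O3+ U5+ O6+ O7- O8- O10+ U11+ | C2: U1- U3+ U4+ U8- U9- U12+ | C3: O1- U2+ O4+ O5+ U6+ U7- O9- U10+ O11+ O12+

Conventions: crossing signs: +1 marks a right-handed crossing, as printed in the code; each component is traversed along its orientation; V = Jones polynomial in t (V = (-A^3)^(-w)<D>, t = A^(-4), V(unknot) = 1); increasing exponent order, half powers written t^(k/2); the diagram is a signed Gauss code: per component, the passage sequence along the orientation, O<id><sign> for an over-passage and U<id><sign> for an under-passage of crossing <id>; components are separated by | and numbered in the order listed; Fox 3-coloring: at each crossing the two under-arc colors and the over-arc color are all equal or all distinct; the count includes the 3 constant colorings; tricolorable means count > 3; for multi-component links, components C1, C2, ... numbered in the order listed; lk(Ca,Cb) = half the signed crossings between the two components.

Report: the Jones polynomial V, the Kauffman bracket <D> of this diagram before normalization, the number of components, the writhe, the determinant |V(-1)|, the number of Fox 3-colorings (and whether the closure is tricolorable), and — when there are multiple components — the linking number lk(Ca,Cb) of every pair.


V(t) = t + t^2 + t^3 + t^6
bracket: A^-12 + 1 + A^4 + A^8, w = +4
3 components, writhe +4, over 12 crossings
lk(C1,C2) = 0
linking number lk(C1,C3) = +2
lk(C2,C3): 0
det 0, colorings 9 of 3^12 — tricolorable
observation: |V(-1)| = 0: so tricolorable, since 3 divides 0


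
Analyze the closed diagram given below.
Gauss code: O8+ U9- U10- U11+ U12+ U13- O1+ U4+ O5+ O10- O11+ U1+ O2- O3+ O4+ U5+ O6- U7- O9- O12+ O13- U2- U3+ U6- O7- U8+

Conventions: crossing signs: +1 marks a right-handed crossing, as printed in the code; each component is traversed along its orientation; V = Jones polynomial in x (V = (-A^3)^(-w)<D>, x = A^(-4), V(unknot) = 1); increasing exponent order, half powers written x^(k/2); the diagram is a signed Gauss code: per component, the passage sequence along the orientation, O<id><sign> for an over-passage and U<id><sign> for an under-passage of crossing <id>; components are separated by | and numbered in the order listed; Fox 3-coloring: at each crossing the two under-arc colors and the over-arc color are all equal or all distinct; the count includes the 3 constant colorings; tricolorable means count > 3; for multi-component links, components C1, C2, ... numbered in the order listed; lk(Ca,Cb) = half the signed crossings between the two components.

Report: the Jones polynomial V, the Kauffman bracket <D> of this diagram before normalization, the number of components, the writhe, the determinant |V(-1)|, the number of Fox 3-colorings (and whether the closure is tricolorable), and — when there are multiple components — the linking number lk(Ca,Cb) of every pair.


Jones polynomial: V(x) = -x^-3 + x^-2 - x^-1 + 3 - x + x^2 - x^3
<D> = A^-9 - A^-5 + A^-1 - 3A^3 + A^7 - A^11 + A^15; writhe +1
components 1, writhe +1 (13 crossings)
3-colorings: 27 of 3^13, det 9 — tricolorable
note: palindromic: swapping x for 1/x fixes V


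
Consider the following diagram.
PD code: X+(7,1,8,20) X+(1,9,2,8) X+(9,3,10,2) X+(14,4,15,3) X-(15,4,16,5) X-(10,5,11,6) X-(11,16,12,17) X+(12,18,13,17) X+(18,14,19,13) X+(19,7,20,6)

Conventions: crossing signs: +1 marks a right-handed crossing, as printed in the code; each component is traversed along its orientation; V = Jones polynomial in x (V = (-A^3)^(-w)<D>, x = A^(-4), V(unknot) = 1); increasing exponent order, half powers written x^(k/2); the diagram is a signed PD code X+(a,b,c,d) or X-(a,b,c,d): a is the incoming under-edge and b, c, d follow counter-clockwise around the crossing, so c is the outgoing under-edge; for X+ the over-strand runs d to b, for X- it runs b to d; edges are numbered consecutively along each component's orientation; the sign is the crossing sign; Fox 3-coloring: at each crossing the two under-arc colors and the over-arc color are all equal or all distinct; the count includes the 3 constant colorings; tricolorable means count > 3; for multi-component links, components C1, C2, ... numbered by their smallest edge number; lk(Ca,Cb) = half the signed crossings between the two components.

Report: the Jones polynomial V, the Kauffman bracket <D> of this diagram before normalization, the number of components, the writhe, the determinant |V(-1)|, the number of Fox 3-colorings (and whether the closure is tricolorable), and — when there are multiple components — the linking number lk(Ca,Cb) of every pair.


V(x) = x + x^3 - x^4
bracket: -A^-4 + 1 + A^8, w = +4
1 component, writhe +4, over 10 crossings
det 3, colorings 9 of 3^10 — tricolorable
observation: w = +4 (over 10 crossings) is diagram-only; (-A^3)^(-4) removes it from V


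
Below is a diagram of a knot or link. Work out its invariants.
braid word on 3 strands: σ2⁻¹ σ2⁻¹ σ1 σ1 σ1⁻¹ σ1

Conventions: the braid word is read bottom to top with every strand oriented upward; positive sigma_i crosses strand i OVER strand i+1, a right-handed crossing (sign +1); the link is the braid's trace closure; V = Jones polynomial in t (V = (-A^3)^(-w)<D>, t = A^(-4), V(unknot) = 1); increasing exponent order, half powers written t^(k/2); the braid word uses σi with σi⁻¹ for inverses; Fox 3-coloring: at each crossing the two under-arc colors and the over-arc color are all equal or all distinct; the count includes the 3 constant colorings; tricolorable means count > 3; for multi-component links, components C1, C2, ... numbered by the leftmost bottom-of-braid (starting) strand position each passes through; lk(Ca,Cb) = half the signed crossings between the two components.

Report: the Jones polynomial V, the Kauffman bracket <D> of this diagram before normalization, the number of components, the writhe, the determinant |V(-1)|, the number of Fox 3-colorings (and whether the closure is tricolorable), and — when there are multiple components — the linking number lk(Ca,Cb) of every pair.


Jones polynomial: V(t) = t^-2 + 2 + t^2
<D> = A^-8 + 2 + A^8; writhe 0
components 3, writhe 0 (6 crossings)
linking number lk(C1,C2) = +1
lk(C1,C3): 0
lk(C2,C3) = -1
3-colorings: 3 of 3^6, det 4 — not tricolorable
note: w = 0 shifts under R1 moves; the (-A^3)^(0) factor cancels that in V


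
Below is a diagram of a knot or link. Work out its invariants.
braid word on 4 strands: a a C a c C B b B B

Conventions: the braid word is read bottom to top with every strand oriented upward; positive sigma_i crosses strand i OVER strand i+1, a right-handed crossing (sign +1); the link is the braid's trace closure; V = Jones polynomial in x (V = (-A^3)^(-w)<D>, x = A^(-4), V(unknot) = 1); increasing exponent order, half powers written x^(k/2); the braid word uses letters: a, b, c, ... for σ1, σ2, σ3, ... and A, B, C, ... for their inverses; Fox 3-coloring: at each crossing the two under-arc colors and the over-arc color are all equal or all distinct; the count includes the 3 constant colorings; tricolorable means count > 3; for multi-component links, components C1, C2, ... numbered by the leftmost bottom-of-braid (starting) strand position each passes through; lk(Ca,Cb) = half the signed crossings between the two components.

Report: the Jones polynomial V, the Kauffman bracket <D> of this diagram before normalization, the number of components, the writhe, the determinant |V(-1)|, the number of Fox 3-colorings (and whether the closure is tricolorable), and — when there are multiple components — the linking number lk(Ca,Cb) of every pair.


V(x) = -x^(-3/2) - 2x^(1/2) + x^(3/2) - x^(5/2) + x^(7/2)
bracket: A^-14 - A^-10 + A^-6 - 2A^-2 - A^6, w = 0
2 components, writhe 0, over 10 crossings
lk(C1,C2) = -1
det 6, colorings 9 of 3^10 — tricolorable
observation: det 6 = |V(-1)|; divisible by 3, so tricolorable


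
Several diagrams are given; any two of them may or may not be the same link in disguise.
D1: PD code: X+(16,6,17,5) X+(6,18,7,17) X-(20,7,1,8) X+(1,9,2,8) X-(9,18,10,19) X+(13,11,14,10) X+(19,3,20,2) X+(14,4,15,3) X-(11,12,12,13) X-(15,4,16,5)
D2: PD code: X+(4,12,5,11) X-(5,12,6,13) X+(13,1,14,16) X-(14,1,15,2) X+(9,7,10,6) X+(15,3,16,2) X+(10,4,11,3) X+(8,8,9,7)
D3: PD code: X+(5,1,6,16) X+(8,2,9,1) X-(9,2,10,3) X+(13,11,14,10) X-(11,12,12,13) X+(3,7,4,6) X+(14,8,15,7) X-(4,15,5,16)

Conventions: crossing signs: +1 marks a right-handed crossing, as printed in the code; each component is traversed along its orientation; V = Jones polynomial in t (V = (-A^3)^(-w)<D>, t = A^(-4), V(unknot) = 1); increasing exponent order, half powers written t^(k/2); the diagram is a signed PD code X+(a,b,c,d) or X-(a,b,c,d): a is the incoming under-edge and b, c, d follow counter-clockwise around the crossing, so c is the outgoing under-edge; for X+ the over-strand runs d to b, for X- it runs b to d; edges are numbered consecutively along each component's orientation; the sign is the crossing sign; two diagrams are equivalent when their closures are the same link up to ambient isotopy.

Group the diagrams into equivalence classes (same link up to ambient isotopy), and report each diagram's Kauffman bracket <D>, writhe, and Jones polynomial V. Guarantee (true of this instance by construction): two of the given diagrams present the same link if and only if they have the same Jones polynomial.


classes: {D1, D2, D3}
V(D1) = 1  [10 crossings, <D> = A^6, w = +2]
D2 (bracket A^12; 8 crossings at w = +4): V = 1
V(D3) = 1  [8 crossings, <D> = A^6, w = +2]
note: all 3 diagrams share one V(t), hence one class


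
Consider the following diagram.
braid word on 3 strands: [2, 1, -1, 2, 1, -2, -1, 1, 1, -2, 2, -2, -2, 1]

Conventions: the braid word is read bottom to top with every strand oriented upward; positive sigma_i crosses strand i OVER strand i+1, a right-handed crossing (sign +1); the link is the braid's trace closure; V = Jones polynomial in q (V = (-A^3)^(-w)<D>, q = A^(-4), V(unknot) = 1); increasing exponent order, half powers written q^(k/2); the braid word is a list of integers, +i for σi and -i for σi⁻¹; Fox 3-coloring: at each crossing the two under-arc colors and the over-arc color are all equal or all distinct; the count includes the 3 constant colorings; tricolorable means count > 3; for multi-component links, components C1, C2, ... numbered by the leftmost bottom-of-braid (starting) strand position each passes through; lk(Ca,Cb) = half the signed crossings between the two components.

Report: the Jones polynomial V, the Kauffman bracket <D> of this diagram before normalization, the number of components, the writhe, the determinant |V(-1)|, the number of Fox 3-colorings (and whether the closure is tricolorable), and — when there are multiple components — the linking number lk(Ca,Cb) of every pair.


Jones polynomial: V(q) = -q^-1 + 2 - q + 2q^2 - q^3 + q^4 - q^5
<D> = -A^-14 + A^-10 - A^-6 + 2A^-2 - A^2 + 2A^6 - A^10; writhe +2
components 1, writhe +2 (14 crossings)
3-colorings: 9 of 3^14, det 9 — tricolorable
note: w = +2 shifts under R1 moves; the (-A^3)^(-2) factor cancels that in V


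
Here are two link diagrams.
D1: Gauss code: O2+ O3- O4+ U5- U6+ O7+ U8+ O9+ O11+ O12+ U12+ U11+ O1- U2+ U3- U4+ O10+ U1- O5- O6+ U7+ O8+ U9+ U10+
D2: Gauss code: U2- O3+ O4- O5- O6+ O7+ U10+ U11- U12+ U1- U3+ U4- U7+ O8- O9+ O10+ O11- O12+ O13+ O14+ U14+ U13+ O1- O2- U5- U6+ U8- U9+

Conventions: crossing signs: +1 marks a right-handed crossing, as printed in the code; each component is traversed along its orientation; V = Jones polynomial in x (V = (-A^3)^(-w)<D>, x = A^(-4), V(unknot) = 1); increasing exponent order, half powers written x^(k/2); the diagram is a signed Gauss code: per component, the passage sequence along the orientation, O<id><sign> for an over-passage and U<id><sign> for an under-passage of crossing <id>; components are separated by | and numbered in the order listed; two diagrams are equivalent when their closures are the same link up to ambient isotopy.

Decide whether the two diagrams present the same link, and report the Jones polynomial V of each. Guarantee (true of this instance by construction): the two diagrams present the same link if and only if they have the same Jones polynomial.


same link: no
V(D1) = x - x^2 + 2x^3 - x^4 + x^5 - x^6  [12 crossings, <D> = -A^-6 + A^-2 - A^2 + 2A^6 - A^10 + A^14, w = +6]
V(D2) = 1  (w +2, c 14, <D> = A^6)
note: 2 values of V(x) split the 2 diagrams


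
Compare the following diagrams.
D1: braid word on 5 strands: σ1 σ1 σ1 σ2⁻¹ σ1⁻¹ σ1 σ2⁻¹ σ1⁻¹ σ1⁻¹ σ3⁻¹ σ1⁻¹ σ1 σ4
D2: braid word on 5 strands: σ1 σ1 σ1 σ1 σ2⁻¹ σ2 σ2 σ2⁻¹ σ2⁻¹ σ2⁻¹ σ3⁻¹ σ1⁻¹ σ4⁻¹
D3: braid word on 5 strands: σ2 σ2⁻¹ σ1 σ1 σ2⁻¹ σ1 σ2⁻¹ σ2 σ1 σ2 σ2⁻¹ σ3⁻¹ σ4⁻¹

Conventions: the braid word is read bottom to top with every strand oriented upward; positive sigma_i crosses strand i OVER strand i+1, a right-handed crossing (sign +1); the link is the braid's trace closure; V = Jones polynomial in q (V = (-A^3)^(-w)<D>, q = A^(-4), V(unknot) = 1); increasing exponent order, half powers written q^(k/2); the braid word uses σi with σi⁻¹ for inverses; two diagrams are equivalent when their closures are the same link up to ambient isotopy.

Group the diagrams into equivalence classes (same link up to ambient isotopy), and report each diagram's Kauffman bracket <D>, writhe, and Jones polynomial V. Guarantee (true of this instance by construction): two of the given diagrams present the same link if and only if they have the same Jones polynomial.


classes: {D1} | {D2} | {D3}
V(D1) = -q^(-5/2) - q^(-1/2)  [13 crossings, <D> = A^-1 + A^7, w = -1]
D2 (bracket -A^-17 + A^-13 - A^-9 + 2A^-5 + A^3; 13 crossings at w = -1): V = -q^(-3/2) - 2q^(1/2) + q^(3/2) - q^(5/2) + q^(7/2)
V(D3) = -q^(3/2) - q^(7/2) + q^(9/2) - q^(11/2)  [13 crossings, <D> = A^-19 - A^-15 + A^-11 + A^-3, w = +1]
note: V(q) takes 3 values over 3 diagrams, fixing the grouping


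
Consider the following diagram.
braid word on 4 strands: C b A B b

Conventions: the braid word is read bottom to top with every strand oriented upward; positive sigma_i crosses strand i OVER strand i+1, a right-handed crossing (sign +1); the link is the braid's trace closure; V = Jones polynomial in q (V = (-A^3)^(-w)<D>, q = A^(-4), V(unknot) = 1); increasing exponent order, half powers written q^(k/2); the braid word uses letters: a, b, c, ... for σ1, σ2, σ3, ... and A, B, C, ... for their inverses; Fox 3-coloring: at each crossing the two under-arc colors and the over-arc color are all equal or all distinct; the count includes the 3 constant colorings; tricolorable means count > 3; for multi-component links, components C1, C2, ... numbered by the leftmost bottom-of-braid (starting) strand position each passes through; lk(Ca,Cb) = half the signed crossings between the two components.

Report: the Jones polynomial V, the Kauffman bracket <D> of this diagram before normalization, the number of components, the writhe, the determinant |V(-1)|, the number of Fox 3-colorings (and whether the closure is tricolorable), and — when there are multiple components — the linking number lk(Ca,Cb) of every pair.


Jones polynomial: V(q) = 1
<D> = -A^-3; writhe -1
components 1, writhe -1 (5 crossings)
3-colorings: 3 of 3^5, det 1 — not tricolorable
note: w = -1 shifts under R1 moves; the (-A^3)^(1) factor cancels that in V


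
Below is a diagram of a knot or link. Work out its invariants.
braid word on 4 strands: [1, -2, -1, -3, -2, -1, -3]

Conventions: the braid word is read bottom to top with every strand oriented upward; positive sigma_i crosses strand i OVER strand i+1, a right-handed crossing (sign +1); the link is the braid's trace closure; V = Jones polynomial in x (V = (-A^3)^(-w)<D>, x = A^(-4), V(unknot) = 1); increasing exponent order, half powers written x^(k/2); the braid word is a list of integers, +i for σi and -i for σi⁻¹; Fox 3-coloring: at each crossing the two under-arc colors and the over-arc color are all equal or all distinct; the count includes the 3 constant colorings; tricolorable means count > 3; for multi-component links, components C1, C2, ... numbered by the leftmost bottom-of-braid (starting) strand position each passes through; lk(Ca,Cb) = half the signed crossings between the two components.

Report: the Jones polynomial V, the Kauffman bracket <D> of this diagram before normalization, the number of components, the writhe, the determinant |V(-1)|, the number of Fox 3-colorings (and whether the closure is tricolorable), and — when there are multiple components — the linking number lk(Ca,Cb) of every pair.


V = -x^-4 + x^-3 + x^-1
<D> = -A^-11 - A^-3 + A (w = -5)
1 component over 7 crossings, w = -5
9 Fox colorings among 3^7, |V(-1)| = 3: tricolorable
why: V spans 3 powers of x: at least 3 crossings in any diagram


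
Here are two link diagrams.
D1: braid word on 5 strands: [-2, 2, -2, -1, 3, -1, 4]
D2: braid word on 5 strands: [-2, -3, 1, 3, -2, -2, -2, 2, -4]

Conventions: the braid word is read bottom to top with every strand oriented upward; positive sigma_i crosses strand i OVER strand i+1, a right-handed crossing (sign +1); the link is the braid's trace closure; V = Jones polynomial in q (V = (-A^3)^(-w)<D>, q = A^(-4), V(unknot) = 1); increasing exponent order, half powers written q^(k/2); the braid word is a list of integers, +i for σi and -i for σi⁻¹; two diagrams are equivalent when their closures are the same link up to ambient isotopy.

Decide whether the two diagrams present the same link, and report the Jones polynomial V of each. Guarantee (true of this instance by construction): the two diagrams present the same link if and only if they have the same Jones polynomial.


equivalent: no
V(D1) = -q^(-5/2) - q^(-1/2)  (w -1, c 7, <D> = A^-1 + A^7)
D2 (bracket A^-7 + A^-3 + A - A^9; 9 crossings at w = -3): V = q^(-9/2) - q^(-5/2) - q^(-3/2) - q^(-1/2)
why: 2 values of V(q) split the 2 diagrams


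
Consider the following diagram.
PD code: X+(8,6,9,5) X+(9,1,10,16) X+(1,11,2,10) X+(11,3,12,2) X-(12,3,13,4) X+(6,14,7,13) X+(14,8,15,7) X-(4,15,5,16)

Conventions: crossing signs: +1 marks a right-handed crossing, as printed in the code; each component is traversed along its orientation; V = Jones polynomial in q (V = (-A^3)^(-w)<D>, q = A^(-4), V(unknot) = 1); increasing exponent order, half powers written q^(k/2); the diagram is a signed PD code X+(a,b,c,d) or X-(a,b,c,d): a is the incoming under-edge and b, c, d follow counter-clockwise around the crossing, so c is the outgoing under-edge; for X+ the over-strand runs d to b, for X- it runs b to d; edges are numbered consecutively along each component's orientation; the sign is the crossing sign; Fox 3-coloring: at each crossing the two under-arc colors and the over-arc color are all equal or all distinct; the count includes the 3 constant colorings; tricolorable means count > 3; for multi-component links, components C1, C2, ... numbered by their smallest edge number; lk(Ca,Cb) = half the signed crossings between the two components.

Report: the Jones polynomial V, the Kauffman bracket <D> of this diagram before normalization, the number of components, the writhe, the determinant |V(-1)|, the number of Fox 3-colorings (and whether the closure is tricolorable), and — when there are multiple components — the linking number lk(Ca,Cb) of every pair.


V(q) = q - q^2 + 2q^3 - q^4 + q^5 - q^6
bracket: -A^-12 + A^-8 - A^-4 + 2 - A^4 + A^8, w = +4
1 component, writhe +4, over 8 crossings
det 7, colorings 3 of 3^8 — not tricolorable
observation: the span of V is 5, forcing >= 5 crossings in any diagram


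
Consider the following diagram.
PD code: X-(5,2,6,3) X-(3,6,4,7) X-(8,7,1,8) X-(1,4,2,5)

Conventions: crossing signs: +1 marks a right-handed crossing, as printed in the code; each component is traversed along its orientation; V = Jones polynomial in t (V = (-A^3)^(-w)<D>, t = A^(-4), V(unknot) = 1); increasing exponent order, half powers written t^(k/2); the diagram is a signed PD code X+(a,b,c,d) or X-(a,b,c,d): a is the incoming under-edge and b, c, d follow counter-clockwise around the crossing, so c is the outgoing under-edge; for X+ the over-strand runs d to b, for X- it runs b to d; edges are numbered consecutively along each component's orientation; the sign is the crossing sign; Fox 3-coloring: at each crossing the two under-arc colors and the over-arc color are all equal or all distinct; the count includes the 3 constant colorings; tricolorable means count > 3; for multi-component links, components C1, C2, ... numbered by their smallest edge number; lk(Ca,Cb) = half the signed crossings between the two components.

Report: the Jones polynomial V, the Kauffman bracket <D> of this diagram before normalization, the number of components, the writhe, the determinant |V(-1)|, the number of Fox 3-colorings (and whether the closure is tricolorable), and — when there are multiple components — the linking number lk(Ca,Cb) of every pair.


V(t) = -t^-4 + t^-3 + t^-1
bracket: A^-8 + 1 - A^4, w = -4
1 component, writhe -4, over 4 crossings
det 3, colorings 9 of 3^4 — tricolorable
observation: the span of V is 3, forcing >= 3 crossings in any diagram


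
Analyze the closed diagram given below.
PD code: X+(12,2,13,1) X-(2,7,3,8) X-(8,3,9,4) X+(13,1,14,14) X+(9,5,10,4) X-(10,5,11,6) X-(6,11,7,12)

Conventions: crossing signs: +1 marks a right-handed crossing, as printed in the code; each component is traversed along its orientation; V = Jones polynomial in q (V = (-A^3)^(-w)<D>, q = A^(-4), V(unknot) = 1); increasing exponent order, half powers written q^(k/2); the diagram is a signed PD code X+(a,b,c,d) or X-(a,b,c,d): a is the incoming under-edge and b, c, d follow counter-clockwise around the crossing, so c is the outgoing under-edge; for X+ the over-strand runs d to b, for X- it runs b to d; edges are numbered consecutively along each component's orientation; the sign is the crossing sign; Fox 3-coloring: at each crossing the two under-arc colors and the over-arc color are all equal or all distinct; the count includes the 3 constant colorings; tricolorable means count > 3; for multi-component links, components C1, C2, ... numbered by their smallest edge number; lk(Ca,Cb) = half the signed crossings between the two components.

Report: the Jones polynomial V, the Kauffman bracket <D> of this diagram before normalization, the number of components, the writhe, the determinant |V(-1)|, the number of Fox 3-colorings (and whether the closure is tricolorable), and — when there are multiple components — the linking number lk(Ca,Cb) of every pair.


Jones polynomial: V(q) = -q^-4 + q^-3 + q^-1
<D> = -A - A^9 + A^13; writhe -1
components 1, writhe -1 (7 crossings)
3-colorings: 9 of 3^7, det 3 — tricolorable
note: w = -1 (over 7 crossings) is diagram-only; (-A^3)^(1) removes it from V


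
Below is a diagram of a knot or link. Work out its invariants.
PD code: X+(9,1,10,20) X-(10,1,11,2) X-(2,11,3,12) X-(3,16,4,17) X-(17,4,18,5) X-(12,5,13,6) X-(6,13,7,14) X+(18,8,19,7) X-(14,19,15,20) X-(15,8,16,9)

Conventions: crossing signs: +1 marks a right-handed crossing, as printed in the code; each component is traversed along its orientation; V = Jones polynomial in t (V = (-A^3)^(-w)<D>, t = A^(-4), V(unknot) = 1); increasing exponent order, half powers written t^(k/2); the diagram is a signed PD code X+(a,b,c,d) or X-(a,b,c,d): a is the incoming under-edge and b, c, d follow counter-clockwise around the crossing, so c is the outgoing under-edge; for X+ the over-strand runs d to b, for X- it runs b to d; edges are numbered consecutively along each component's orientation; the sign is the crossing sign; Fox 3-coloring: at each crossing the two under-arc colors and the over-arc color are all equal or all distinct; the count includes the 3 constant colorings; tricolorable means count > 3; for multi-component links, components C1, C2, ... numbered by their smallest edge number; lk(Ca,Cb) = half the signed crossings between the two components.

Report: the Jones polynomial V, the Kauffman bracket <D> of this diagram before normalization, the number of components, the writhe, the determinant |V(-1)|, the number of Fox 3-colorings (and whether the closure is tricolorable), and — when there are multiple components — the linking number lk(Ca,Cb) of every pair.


Jones polynomial: V(t) = t^-8 - 2t^-7 + t^-6 - 2t^-5 + 2t^-4 + t^-2
<D> = A^-10 + 2A^-2 - 2A^2 + A^6 - 2A^10 + A^14; writhe -6
components 1, writhe -6 (10 crossings)
3-colorings: 27 of 3^10, det 9 — tricolorable
note: det 9 = |V(-1)|; divisible by 3, so tricolorable


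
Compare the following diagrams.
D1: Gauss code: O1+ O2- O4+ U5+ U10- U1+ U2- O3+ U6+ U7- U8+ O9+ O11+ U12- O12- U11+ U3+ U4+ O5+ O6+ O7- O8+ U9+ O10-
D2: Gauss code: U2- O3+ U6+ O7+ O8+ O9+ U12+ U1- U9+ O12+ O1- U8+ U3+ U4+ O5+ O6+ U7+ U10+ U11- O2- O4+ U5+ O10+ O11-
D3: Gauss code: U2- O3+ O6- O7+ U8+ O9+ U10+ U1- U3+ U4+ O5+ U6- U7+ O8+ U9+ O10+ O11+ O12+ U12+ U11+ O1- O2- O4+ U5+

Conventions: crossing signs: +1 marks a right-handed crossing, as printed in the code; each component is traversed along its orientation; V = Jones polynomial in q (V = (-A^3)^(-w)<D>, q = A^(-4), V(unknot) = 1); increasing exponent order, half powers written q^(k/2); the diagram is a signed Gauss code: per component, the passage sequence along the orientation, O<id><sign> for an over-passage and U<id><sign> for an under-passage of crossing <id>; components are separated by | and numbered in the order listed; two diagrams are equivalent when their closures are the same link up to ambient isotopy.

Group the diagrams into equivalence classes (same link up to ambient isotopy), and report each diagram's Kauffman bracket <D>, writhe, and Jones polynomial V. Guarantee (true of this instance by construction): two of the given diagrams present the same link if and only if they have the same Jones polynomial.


equivalence classes: {D1, D2, D3}
D1 (bracket -A^-12 + A^-8 - A^-4 + 2 - A^4 + A^8; 12 crossings at w = +4): V = q - q^2 + 2q^3 - q^4 + q^5 - q^6
V(D2) = q - q^2 + 2q^3 - q^4 + q^5 - q^6  (w +6, c 12, <D> = -A^-6 + A^-2 - A^2 + 2A^6 - A^10 + A^14)
D3 (bracket -A^-6 + A^-2 - A^2 + 2A^6 - A^10 + A^14; 12 crossings at w = +6): V = q - q^2 + 2q^3 - q^4 + q^5 - q^6
key observation: one V(q) for all 3 diagrams — one class (guaranteed)


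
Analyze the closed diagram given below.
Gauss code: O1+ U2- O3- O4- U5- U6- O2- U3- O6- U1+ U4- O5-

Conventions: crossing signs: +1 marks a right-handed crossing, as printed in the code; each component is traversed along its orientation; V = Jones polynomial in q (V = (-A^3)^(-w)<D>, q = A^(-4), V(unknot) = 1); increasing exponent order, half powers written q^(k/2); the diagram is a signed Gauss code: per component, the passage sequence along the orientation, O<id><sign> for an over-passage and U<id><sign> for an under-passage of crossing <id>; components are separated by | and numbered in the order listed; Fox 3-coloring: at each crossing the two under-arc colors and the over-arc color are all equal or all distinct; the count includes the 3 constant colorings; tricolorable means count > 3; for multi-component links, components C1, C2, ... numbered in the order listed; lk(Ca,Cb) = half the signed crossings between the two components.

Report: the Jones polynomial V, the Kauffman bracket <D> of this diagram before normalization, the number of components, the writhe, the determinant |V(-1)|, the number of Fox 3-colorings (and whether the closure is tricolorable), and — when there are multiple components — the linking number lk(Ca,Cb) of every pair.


V(q) = -q^-6 + q^-5 - q^-4 + 2q^-3 - q^-2 + q^-1
bracket: A^-8 - A^-4 + 2 - A^4 + A^8 - A^12, w = -4
1 component, writhe -4, over 6 crossings
det 7, colorings 3 of 3^6 — not tricolorable
observation: det 7 = |V(-1)|; not divisible by 3, so not tricolorable


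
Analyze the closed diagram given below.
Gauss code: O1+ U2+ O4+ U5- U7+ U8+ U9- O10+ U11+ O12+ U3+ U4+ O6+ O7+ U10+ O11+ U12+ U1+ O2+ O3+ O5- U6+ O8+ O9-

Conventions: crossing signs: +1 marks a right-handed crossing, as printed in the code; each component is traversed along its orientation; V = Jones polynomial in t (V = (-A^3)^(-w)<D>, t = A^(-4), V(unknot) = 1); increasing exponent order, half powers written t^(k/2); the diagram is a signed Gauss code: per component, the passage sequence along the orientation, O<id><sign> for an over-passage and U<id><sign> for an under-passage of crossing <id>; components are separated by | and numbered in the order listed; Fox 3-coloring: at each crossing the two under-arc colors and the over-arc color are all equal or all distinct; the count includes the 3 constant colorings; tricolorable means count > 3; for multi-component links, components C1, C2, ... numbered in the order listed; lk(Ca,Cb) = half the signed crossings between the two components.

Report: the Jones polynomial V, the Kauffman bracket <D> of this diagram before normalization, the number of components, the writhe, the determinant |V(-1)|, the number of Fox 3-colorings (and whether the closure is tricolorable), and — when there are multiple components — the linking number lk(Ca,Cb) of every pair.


V(t) = t^3 + t^5 - t^6 + t^7 - t^8 + t^9 - t^10
bracket: -A^-16 + A^-12 - A^-8 + A^-4 - 1 + A^4 + A^12, w = +8
1 component, writhe +8, over 12 crossings
det 7, colorings 3 of 3^12 — not tricolorable
observation: the span of V is 7, forcing >= 7 crossings in any diagram


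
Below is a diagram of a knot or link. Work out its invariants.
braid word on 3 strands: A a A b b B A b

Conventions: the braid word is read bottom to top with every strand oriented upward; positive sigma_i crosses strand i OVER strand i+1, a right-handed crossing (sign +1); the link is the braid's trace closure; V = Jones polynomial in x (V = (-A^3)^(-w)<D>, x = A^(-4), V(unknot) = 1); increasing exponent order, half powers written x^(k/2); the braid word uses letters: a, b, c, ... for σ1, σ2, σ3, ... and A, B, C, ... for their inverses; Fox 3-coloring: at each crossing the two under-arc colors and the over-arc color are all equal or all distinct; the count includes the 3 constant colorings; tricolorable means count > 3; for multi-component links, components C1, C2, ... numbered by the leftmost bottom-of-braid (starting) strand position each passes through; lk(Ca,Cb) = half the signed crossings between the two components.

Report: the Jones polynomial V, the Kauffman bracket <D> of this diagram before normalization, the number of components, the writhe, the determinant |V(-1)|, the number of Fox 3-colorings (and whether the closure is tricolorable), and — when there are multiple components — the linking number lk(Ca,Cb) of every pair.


Jones polynomial: V(x) = x^-2 - x^-1 + 1 - x + x^2
<D> = A^-8 - A^-4 + 1 - A^4 + A^8; writhe 0
components 1, writhe 0 (8 crossings)
3-colorings: 3 of 3^8, det 5 — not tricolorable
note: V is palindromic (span 4, det 5): x -> 1/x fixes it; necessary, not sufficient, for amphichirality


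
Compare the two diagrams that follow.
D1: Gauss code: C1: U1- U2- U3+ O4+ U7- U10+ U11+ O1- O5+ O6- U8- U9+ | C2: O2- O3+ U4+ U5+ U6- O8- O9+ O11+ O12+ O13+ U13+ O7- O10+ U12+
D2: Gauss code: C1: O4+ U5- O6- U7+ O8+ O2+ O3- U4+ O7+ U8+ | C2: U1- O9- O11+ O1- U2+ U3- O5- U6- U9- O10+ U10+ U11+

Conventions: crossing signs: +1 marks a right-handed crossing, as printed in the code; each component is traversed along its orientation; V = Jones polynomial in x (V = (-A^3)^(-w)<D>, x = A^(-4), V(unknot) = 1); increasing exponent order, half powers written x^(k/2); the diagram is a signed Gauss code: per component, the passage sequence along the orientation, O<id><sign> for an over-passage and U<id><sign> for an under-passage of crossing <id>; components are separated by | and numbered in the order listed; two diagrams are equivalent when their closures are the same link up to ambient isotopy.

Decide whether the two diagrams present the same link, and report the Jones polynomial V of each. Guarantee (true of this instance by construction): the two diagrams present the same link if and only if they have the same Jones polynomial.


equivalent: no
V(D1) = -x^(1/2) - x^(5/2)  (w +3, c 13, <D> = A^-1 + A^7)
D2 (bracket -A^-11 + A^-7 - A^-3 + 2A + A^9; 11 crossings at w = +1): V = -x^(-3/2) - 2x^(1/2) + x^(3/2) - x^(5/2) + x^(7/2)
why: V(x) takes 2 values over 2 diagrams, fixing the grouping


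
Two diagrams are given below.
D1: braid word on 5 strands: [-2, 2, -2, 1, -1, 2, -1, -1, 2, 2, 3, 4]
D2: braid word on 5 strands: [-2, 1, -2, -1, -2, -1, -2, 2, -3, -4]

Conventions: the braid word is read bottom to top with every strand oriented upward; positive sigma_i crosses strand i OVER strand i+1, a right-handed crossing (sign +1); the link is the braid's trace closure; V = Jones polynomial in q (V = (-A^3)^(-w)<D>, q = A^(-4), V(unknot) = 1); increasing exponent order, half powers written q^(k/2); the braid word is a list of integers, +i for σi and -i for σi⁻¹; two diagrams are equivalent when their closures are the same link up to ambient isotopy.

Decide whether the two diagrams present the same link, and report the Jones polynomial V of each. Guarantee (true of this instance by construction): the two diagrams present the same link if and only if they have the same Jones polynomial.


same link: no
V(D1) = q^-2 + 2 + q^2  [12 crossings, <D> = A^-2 + 2A^6 + A^14, w = +2]
V(D2) = q^-5 + 2q^-3 + q^-1  [10 crossings, <D> = A^-14 + 2A^-6 + A^2, w = -6]
insight: comparing 2 Jones polynomials yields 2 groups


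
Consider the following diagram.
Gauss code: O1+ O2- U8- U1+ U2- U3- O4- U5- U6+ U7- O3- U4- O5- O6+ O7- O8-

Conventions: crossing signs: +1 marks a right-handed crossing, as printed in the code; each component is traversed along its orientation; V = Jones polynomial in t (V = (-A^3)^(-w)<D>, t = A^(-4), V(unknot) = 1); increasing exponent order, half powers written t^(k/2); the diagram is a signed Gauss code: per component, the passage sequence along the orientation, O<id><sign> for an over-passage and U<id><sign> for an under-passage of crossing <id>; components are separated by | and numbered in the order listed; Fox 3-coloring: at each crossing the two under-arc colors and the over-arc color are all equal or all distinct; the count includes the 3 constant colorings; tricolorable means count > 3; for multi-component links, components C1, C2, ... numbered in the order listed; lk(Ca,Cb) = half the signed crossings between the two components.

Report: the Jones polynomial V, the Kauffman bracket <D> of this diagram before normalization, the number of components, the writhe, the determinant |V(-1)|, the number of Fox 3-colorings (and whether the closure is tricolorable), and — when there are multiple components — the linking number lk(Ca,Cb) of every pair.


V(t) = -t^-4 + t^-3 + t^-1
bracket: A^-8 + 1 - A^4, w = -4
1 component, writhe -4, over 8 crossings
det 3, colorings 9 of 3^8 — tricolorable
observation: the span of V is 3, forcing >= 3 crossings in any diagram


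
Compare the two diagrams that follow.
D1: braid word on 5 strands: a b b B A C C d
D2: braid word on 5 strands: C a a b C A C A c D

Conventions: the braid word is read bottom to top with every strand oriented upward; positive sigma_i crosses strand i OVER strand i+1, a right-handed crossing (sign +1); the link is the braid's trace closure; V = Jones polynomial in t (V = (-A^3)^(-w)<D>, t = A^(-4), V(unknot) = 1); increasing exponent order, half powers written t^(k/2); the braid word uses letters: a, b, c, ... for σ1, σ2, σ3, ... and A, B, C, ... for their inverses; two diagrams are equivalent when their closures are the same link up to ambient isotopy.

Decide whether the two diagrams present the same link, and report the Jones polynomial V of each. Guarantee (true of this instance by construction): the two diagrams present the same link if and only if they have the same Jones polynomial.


equivalent: yes
V(D1) = t^-3 + t^-2 + t^-1 + 1  (w 0, c 8, <D> = 1 + A^4 + A^8 + A^12)
V(D2) = t^-3 + t^-2 + t^-1 + 1  [10 crossings, <D> = A^-6 + A^-2 + A^2 + A^6, w = -2]
key observation: Markov moves rewrite D1 (8 crossings) into D2 (10)


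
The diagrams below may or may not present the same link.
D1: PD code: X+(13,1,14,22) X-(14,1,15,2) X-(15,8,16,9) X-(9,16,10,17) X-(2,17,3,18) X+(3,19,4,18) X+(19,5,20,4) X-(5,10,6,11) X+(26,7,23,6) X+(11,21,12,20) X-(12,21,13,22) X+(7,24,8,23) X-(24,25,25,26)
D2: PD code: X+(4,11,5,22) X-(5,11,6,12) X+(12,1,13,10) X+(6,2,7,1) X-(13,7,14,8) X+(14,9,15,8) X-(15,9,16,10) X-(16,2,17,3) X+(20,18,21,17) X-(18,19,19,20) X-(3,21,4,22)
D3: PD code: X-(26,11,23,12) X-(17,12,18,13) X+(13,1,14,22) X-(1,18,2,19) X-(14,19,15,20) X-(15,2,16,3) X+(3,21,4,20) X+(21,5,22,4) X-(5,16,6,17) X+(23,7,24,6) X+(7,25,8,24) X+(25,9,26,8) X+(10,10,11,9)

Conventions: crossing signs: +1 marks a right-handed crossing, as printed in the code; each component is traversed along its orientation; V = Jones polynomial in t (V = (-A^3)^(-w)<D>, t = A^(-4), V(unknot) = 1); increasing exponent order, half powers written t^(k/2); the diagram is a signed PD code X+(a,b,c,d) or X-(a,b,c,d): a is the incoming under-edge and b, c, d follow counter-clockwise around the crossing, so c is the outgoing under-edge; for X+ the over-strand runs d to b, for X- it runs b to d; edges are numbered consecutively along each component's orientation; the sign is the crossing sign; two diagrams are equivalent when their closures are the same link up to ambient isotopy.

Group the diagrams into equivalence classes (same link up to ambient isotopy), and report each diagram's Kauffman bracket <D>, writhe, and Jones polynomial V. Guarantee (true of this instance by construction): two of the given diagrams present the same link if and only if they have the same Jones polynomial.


grouping into links: {D1, D3} | {D2}
V(D1) = t^(-7/2) - t^(-5/2) + t^(-3/2) - 2t^(-1/2) - t^(3/2)  (w -1, c 13, <D> = A^-9 + 2A^-1 - A^3 + A^7 - A^11)
V(D2) = -t^(-5/2) - t^(-1/2)  [11 crossings, <D> = A^-1 + A^7, w = -1]
V(D3) = t^(-7/2) - t^(-5/2) + t^(-3/2) - 2t^(-1/2) - t^(3/2)  [13 crossings, <D> = A^-3 + 2A^5 - A^9 + A^13 - A^17, w = +1]
why: 2 values of V(t) split the 3 diagrams
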